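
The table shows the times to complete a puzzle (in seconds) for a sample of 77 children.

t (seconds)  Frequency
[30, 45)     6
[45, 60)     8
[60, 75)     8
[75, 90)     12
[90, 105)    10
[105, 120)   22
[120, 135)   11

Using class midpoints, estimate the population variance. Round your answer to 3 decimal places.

Midpoints: 37.5, 52.5, 67.5, 82.5, 97.5, 112.5, 127.5
n = 77, Σfm = 7027.5, mean = 91.2662
Σfm² = 700931.25
Σf(m − x̄)² = Σfm² − (Σfm)²/n = 700931.25 − 7027.5²/77 = 59557.7922
Population variance = 59557.7922 / 77 = 773.4778

773.478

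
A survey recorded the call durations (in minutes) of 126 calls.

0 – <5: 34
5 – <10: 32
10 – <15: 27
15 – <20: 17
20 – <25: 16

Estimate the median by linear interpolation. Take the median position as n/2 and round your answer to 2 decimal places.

9.53

Cumulative frequencies: 34, 66, 93, 110, 126
n = 126; position = n/2 = 63.
This falls in the class 5 – <10: L = 5, F = 34, f = 32, h = 5.
Median ≈ 5 + ((63 − 34) / 32) × 5 = 9.5312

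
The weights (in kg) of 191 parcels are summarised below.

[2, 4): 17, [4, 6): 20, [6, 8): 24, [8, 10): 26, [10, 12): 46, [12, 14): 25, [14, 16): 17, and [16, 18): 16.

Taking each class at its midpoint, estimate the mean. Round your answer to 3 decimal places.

Midpoints: 3, 5, 7, 9, 11, 13, 15, 17
Σfm = 17×3 + 20×5 + 24×7 + 26×9 + 46×11 + 25×13 + 17×15 + 16×17 = 1911
n = Σf = 191
Mean = 1911 / 191 = 10.0052

10.005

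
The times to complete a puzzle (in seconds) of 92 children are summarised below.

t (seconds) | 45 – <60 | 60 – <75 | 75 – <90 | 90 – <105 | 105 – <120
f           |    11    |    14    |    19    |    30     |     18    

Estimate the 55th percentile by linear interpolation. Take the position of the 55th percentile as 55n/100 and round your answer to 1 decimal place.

93.3

Cumulative frequencies: 11, 25, 44, 74, 92
n = 92; position = 55n/100 = 50.6.
This falls in the class 90 – <105: L = 90, F = 44, f = 30, h = 15.
55th percentile ≈ 90 + ((50.6 − 44) / 30) × 15 = 93.3000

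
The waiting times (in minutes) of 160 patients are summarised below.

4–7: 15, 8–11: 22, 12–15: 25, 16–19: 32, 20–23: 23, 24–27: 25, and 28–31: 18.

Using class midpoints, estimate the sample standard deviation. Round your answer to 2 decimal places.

Midpoints: 5.5, 9.5, 13.5, 17.5, 21.5, 25.5, 29.5
n = 160, Σfm = 2852, mean = 17.8250
Σfm² = 59348
Σf(m − x̄)² = Σfm² − (Σfm)²/n = 59348 − 2852²/160 = 8511.1000
Sample variance = 8511.1000 / 159 = 53.5289
Standard deviation = √53.5289 = 7.3163

7.32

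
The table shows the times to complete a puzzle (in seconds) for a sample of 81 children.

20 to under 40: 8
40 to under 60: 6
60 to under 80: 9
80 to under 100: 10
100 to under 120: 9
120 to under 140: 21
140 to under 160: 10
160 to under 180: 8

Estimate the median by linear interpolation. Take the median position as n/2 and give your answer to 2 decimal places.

116.67

Cumulative frequencies: 8, 14, 23, 33, 42, 63, 73, 81
n = 81; position = n/2 = 40.5.
This falls in the class 100 to under 120: L = 100, F = 33, f = 9, h = 20.
Median ≈ 100 + ((40.5 − 33) / 9) × 20 = 116.6667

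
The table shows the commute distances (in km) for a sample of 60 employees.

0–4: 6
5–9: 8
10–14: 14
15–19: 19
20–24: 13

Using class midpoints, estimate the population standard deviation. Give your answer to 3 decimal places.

6.211

Midpoints: 2, 7, 12, 17, 22
n = 60, Σfm = 845, mean = 14.0833
Σfm² = 14215
Σf(m − x̄)² = Σfm² − (Σfm)²/n = 14215 − 845²/60 = 2314.5833
Population variance = 2314.5833 / 60 = 38.5764
Standard deviation = √38.5764 = 6.2110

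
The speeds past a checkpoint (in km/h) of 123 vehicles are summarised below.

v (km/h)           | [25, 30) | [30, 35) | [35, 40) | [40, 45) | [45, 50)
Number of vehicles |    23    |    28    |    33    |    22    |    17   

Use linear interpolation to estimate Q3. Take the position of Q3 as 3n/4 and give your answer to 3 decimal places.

41.875

Cumulative frequencies: 23, 51, 84, 106, 123
n = 123; position = 3n/4 = 92.25.
This falls in the class [40, 45): L = 40, F = 84, f = 22, h = 5.
Upper quartile ≈ 40 + ((92.25 − 84) / 22) × 5 = 41.8750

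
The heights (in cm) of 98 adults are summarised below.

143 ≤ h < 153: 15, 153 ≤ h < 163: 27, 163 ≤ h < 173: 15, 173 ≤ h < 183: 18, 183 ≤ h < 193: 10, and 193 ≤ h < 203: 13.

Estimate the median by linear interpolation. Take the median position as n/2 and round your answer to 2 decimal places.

167.67

Cumulative frequencies: 15, 42, 57, 75, 85, 98
n = 98; position = n/2 = 49.
This falls in the class 163 ≤ h < 173: L = 163, F = 42, f = 15, h = 10.
Median ≈ 163 + ((49 − 42) / 15) × 10 = 167.6667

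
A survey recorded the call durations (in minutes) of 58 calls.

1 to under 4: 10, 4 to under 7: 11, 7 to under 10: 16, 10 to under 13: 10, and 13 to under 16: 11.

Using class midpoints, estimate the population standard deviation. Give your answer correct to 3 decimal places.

4.036

Midpoints: 2.5, 5.5, 8.5, 11.5, 14.5
n = 58, Σfm = 496, mean = 8.5517
Σfm² = 5186.5
Σf(m − x̄)² = Σfm² − (Σfm)²/n = 5186.5 − 496²/58 = 944.8448
Population variance = 944.8448 / 58 = 16.2904
Standard deviation = √16.2904 = 4.0361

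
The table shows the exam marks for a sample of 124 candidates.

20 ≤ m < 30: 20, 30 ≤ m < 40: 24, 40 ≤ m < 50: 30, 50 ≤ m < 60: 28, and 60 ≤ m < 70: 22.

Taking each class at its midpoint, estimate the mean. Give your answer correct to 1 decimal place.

Midpoints: 25, 35, 45, 55, 65
Σfm = 20×25 + 24×35 + 30×45 + 28×55 + 22×65 = 5660
n = Σf = 124
Mean = 5660 / 124 = 45.6452

45.6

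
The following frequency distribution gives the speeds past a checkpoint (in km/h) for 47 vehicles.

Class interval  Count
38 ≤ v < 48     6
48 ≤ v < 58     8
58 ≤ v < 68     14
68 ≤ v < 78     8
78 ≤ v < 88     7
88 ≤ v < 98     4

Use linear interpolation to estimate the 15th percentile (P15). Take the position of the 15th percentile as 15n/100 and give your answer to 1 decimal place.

49.3

Cumulative frequencies: 6, 14, 28, 36, 43, 47
n = 47; position = 15n/100 = 7.05.
This falls in the class 48 ≤ v < 58: L = 48, F = 6, f = 8, h = 10.
15th percentile ≈ 48 + ((7.05 − 6) / 8) × 10 = 49.3125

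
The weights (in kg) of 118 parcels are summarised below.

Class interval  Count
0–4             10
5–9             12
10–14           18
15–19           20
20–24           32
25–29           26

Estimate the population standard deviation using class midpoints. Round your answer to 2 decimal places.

Midpoints: 2, 7, 12, 17, 22, 27
n = 118, Σfm = 2066, mean = 17.5085
Σfm² = 43442
Σf(m − x̄)² = Σfm² − (Σfm)²/n = 43442 − 2066²/118 = 7269.4915
Population variance = 7269.4915 / 118 = 61.6059
Standard deviation = √61.6059 = 7.8489

7.85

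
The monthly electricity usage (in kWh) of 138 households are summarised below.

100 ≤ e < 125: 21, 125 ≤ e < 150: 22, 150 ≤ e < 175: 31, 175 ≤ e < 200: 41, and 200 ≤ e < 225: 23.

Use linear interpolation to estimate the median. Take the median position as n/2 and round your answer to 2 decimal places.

Cumulative frequencies: 21, 43, 74, 115, 138
n = 138; position = n/2 = 69.
This falls in the class 150 ≤ e < 175: L = 150, F = 43, f = 31, h = 25.
Median ≈ 150 + ((69 − 43) / 31) × 25 = 170.9677

170.97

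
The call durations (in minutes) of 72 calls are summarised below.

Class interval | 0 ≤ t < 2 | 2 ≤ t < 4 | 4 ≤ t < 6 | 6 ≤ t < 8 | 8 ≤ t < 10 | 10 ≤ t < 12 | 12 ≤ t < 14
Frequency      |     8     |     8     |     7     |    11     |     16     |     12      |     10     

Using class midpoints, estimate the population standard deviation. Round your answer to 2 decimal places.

Midpoints: 1, 3, 5, 7, 9, 11, 13
n = 72, Σfm = 550, mean = 7.6389
Σfm² = 5232
Σf(m − x̄)² = Σfm² − (Σfm)²/n = 5232 − 550²/72 = 1030.6111
Population variance = 1030.6111 / 72 = 14.3140
Standard deviation = √14.3140 = 3.7834

3.78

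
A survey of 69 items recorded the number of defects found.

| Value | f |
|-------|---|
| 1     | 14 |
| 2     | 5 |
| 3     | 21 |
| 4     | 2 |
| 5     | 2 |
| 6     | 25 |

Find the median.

3

Cumulative frequencies: 14, 19, 40, 42, 44, 69
n = 69, so the median is the value in position (n+1)/2 = 35.
Position 35 falls at value 3.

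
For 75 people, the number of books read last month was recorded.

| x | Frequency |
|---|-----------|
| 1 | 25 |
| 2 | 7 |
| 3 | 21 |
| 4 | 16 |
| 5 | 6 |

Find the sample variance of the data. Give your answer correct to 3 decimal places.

1.835

Values: 1, 2, 3, 4, 5
n = 75, Σfx = 196, mean = 2.6133
Σfx² = 648
Σf(x − x̄)² = Σfx² − (Σfx)²/n = 648 − 196²/75 = 135.7867
Sample variance = 135.7867 / 74 = 1.8350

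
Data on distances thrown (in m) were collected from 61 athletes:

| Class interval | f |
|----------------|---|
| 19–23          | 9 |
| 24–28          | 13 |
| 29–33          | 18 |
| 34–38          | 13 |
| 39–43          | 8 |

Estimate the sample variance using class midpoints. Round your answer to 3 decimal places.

39.139

Midpoints: 21, 26, 31, 36, 41
n = 61, Σfm = 1881, mean = 30.8361
Σfm² = 60351
Σf(m − x̄)² = Σfm² − (Σfm)²/n = 60351 − 1881²/61 = 2348.3607
Sample variance = 2348.3607 / 60 = 39.1393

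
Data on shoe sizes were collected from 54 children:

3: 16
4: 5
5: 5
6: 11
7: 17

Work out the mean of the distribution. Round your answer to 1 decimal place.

5.1

Values: 3, 4, 5, 6, 7
Σfx = 16×3 + 5×4 + 5×5 + 11×6 + 17×7 = 278
n = Σf = 54
Mean = 278 / 54 = 5.1481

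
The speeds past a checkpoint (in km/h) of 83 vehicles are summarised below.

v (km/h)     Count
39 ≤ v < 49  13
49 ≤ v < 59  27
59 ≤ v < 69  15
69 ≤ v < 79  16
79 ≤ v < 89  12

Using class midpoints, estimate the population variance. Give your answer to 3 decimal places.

Midpoints: 44, 54, 64, 74, 84
n = 83, Σfm = 5182, mean = 62.4337
Σfm² = 337628
Σf(m − x̄)² = Σfm² − (Σfm)²/n = 337628 − 5182²/83 = 14096.3855
Population variance = 14096.3855 / 83 = 169.8360

169.836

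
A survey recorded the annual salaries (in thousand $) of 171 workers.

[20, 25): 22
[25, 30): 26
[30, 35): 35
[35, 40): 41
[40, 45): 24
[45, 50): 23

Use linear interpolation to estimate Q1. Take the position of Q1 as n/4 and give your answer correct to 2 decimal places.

Cumulative frequencies: 22, 48, 83, 124, 148, 171
n = 171; position = n/4 = 42.75.
This falls in the class [25, 30): L = 25, F = 22, f = 26, h = 5.
Lower quartile ≈ 25 + ((42.75 − 22) / 26) × 5 = 28.9904

28.99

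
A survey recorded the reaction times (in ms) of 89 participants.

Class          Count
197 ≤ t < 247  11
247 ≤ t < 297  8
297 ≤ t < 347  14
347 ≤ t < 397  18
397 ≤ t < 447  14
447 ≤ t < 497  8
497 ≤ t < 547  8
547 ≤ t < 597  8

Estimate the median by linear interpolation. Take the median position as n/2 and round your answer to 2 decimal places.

Cumulative frequencies: 11, 19, 33, 51, 65, 73, 81, 89
n = 89; position = n/2 = 44.5.
This falls in the class 347 ≤ t < 397: L = 347, F = 33, f = 18, h = 50.
Median ≈ 347 + ((44.5 − 33) / 18) × 50 = 378.9444

378.94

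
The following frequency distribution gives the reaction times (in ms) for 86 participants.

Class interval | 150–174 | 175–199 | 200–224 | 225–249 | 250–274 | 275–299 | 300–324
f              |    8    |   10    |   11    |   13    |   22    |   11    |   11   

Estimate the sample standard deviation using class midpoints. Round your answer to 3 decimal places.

45.566

Midpoints: 162, 187, 212, 237, 262, 287, 312
n = 86, Σfm = 20932, mean = 243.3953
Σfm² = 5271234
Σf(m − x̄)² = Σfm² − (Σfm)²/n = 5271234 − 20932²/86 = 176482.5581
Sample variance = 176482.5581 / 85 = 2076.2654
Standard deviation = √2076.2654 = 45.5661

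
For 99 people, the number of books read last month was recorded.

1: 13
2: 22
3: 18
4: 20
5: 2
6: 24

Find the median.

Cumulative frequencies: 13, 35, 53, 73, 75, 99
n = 99, so the median is the value in position (n+1)/2 = 50.
Position 50 falls at value 3.

3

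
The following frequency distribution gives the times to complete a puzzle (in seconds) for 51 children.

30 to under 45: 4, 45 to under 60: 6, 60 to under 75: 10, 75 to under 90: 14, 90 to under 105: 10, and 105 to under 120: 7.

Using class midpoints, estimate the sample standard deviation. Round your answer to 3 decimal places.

Midpoints: 37.5, 52.5, 67.5, 82.5, 97.5, 112.5
n = 51, Σfm = 4057.5, mean = 79.5588
Σfm² = 346668.75
Σf(m − x̄)² = Σfm² − (Σfm)²/n = 346668.75 − 4057.5²/51 = 23858.8235
Sample variance = 23858.8235 / 50 = 477.1765
Standard deviation = √477.1765 = 21.8444

21.844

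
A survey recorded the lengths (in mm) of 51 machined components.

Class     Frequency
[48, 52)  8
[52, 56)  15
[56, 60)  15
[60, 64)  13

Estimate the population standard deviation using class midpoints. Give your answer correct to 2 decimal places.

4.10

Midpoints: 50, 54, 58, 62
n = 51, Σfm = 2886, mean = 56.5882
Σfm² = 164172
Σf(m − x̄)² = Σfm² − (Σfm)²/n = 164172 − 2886²/51 = 858.3529
Population variance = 858.3529 / 51 = 16.8304
Standard deviation = √16.8304 = 4.1025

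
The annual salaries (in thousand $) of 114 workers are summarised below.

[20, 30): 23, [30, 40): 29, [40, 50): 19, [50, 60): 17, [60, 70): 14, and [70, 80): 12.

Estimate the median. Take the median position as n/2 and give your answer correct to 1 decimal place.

42.6

Cumulative frequencies: 23, 52, 71, 88, 102, 114
n = 114; position = n/2 = 57.
This falls in the class [40, 50): L = 40, F = 52, f = 19, h = 10.
Median ≈ 40 + ((57 − 52) / 19) × 10 = 42.6316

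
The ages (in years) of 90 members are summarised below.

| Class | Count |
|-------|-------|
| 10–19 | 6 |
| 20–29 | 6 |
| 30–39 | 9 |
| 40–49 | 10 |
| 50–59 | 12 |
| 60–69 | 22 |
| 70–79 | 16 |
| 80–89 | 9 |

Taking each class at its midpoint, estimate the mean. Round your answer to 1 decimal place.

Midpoints: 14.5, 24.5, 34.5, 44.5, 54.5, 64.5, 74.5, 84.5
Σfm = 6×14.5 + 6×24.5 + 9×34.5 + 10×44.5 + 12×54.5 + 22×64.5 + 16×74.5 + 9×84.5 = 5015
n = Σf = 90
Mean = 5015 / 90 = 55.7222

55.7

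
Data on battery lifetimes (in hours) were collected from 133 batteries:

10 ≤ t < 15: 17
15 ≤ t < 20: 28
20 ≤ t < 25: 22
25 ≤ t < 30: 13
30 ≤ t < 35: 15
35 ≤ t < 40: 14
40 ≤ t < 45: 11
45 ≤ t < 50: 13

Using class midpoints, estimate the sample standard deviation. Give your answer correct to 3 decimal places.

Midpoints: 12.5, 17.5, 22.5, 27.5, 32.5, 37.5, 42.5, 47.5
n = 133, Σfm = 3652.5, mean = 27.4624
Σfm² = 116931.25
Σf(m − x̄)² = Σfm² − (Σfm)²/n = 116931.25 − 3652.5²/133 = 16624.8120
Sample variance = 16624.8120 / 132 = 125.9455
Standard deviation = √125.9455 = 11.2225

11.223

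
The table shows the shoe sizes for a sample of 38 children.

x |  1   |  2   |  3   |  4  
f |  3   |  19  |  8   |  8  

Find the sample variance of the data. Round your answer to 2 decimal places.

0.85

Values: 1, 2, 3, 4
n = 38, Σfx = 97, mean = 2.5526
Σfx² = 279
Σf(x − x̄)² = Σfx² − (Σfx)²/n = 279 − 97²/38 = 31.3947
Sample variance = 31.3947 / 37 = 0.8485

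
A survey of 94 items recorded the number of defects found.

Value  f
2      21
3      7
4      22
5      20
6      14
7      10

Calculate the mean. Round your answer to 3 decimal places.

Values: 2, 3, 4, 5, 6, 7
Σfx = 21×2 + 7×3 + 22×4 + 20×5 + 14×6 + 10×7 = 405
n = Σf = 94
Mean = 405 / 94 = 4.3085

4.309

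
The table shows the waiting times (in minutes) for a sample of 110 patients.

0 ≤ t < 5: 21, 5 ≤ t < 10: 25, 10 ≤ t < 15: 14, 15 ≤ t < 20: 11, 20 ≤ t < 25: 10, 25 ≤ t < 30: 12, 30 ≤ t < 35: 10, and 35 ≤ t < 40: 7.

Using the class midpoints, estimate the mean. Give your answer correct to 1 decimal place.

Midpoints: 2.5, 7.5, 12.5, 17.5, 22.5, 27.5, 32.5, 37.5
Σfm = 21×2.5 + 25×7.5 + 14×12.5 + 11×17.5 + 10×22.5 + 12×27.5 + 10×32.5 + 7×37.5 = 1750
n = Σf = 110
Mean = 1750 / 110 = 15.9091

15.9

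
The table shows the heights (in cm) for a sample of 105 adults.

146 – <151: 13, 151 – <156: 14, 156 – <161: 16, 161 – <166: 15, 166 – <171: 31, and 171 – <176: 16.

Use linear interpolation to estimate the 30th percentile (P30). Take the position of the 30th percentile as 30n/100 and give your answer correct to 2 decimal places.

157.41

Cumulative frequencies: 13, 27, 43, 58, 89, 105
n = 105; position = 30n/100 = 31.5.
This falls in the class 156 – <161: L = 156, F = 27, f = 16, h = 5.
30th percentile ≈ 156 + ((31.5 − 27) / 16) × 5 = 157.4062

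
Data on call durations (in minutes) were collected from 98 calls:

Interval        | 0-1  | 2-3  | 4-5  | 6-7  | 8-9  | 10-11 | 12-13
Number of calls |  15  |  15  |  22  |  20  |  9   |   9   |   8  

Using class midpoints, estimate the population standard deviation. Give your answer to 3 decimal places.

3.571

Midpoints: 0.5, 2.5, 4.5, 6.5, 8.5, 10.5, 12.5
n = 98, Σfm = 545, mean = 5.5612
Σfm² = 4280.5
Σf(m − x̄)² = Σfm² − (Σfm)²/n = 4280.5 − 545²/98 = 1249.6327
Population variance = 1249.6327 / 98 = 12.7514
Standard deviation = √12.7514 = 3.5709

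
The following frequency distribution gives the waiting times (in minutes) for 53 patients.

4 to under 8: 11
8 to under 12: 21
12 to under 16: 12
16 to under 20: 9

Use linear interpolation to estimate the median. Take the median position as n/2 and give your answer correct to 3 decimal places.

10.952

Cumulative frequencies: 11, 32, 44, 53
n = 53; position = n/2 = 26.5.
This falls in the class 8 to under 12: L = 8, F = 11, f = 21, h = 4.
Median ≈ 8 + ((26.5 − 11) / 21) × 4 = 10.9524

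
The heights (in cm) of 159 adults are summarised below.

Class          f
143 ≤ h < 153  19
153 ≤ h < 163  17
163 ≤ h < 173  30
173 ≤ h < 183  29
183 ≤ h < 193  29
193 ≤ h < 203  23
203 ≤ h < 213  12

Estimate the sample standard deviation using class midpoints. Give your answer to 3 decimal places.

17.742

Midpoints: 148, 158, 168, 178, 188, 198, 208
n = 159, Σfm = 28202, mean = 177.3711
Σfm² = 5051956
Σf(m − x̄)² = Σfm² − (Σfm)²/n = 5051956 − 28202²/159 = 49737.1069
Sample variance = 49737.1069 / 158 = 314.7918
Standard deviation = √314.7918 = 17.7424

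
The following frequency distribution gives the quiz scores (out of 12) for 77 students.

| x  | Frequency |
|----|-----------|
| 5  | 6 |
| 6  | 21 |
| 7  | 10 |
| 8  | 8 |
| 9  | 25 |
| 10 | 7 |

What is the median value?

8

Cumulative frequencies: 6, 27, 37, 45, 70, 77
n = 77, so the median is the value in position (n+1)/2 = 39.
Position 39 falls at value 8.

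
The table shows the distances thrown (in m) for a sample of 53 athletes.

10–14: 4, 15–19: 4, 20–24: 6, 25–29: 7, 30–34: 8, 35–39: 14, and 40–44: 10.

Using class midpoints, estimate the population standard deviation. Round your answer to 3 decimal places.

Midpoints: 12, 17, 22, 27, 32, 37, 42
n = 53, Σfm = 1631, mean = 30.7736
Σfm² = 54737
Σf(m − x̄)² = Σfm² − (Σfm)²/n = 54737 − 1631²/53 = 4545.2830
Population variance = 4545.2830 / 53 = 85.7601
Standard deviation = √85.7601 = 9.2607

9.261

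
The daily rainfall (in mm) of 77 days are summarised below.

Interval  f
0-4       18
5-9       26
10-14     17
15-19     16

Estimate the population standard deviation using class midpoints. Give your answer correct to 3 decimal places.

Midpoints: 2, 7, 12, 17
n = 77, Σfm = 694, mean = 9.0130
Σfm² = 8418
Σf(m − x̄)² = Σfm² − (Σfm)²/n = 8418 − 694²/77 = 2162.9870
Population variance = 2162.9870 / 77 = 28.0907
Standard deviation = √28.0907 = 5.3001

5.300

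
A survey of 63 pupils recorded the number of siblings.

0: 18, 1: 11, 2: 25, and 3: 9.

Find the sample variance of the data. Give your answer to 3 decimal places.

Values: 0, 1, 2, 3
n = 63, Σfx = 88, mean = 1.3968
Σfx² = 192
Σf(x − x̄)² = Σfx² − (Σfx)²/n = 192 − 88²/63 = 69.0794
Sample variance = 69.0794 / 62 = 1.1142

1.114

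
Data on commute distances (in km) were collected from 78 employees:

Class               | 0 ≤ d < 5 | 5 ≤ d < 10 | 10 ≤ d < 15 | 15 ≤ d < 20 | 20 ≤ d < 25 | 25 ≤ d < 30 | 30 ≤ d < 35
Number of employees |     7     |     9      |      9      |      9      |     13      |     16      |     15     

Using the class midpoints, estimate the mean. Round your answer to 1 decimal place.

20.2

Midpoints: 2.5, 7.5, 12.5, 17.5, 22.5, 27.5, 32.5
Σfm = 7×2.5 + 9×7.5 + 9×12.5 + 9×17.5 + 13×22.5 + 16×27.5 + 15×32.5 = 1575
n = Σf = 78
Mean = 1575 / 78 = 20.1923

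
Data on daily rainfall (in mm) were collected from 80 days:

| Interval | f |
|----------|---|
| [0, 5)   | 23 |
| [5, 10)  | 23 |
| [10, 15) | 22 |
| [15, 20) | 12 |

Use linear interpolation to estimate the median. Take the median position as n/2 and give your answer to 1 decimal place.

Cumulative frequencies: 23, 46, 68, 80
n = 80; position = n/2 = 40.
This falls in the class [5, 10): L = 5, F = 23, f = 23, h = 5.
Median ≈ 5 + ((40 − 23) / 23) × 5 = 8.6957

8.7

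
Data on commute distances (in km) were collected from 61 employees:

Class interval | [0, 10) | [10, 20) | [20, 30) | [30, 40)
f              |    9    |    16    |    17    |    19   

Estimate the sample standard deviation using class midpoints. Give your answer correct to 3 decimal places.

10.592

Midpoints: 5, 15, 25, 35
n = 61, Σfm = 1375, mean = 22.5410
Σfm² = 37725
Σf(m − x̄)² = Σfm² − (Σfm)²/n = 37725 − 1375²/61 = 6731.1475
Sample variance = 6731.1475 / 60 = 112.1858
Standard deviation = √112.1858 = 10.5918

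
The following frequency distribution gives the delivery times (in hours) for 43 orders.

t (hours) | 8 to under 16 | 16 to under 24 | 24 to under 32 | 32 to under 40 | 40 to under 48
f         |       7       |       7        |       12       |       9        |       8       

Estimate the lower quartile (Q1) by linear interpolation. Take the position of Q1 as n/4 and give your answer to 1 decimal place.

Cumulative frequencies: 7, 14, 26, 35, 43
n = 43; position = n/4 = 10.75.
This falls in the class 16 to under 24: L = 16, F = 7, f = 7, h = 8.
Lower quartile ≈ 16 + ((10.75 − 7) / 7) × 8 = 20.2857

20.3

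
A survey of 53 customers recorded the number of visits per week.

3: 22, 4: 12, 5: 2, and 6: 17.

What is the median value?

4

Cumulative frequencies: 22, 34, 36, 53
n = 53, so the median is the value in position (n+1)/2 = 27.
Position 27 falls at value 4.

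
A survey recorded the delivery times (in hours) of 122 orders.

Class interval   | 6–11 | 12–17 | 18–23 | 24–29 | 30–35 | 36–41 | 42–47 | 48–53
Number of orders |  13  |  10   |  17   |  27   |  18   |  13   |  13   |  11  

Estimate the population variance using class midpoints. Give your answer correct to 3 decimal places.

152.168

Midpoints: 8.5, 14.5, 20.5, 26.5, 32.5, 38.5, 44.5, 50.5
n = 122, Σfm = 3539, mean = 29.0082
Σfm² = 121224.5
Σf(m − x̄)² = Σfm² − (Σfm)²/n = 121224.5 − 3539²/122 = 18564.4918
Population variance = 18564.4918 / 122 = 152.1680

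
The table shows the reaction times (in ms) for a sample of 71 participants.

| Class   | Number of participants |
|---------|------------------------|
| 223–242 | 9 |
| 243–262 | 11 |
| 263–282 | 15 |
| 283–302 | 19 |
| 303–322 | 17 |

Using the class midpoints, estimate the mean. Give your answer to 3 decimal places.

Midpoints: 232.5, 252.5, 272.5, 292.5, 312.5
Σfm = 9×232.5 + 11×252.5 + 15×272.5 + 19×292.5 + 17×312.5 = 19827.5
n = Σf = 71
Mean = 19827.5 / 71 = 279.2606

279.261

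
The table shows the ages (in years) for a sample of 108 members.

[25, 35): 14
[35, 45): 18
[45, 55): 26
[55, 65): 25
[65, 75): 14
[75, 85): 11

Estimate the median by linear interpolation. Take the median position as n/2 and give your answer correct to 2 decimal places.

Cumulative frequencies: 14, 32, 58, 83, 97, 108
n = 108; position = n/2 = 54.
This falls in the class [45, 55): L = 45, F = 32, f = 26, h = 10.
Median ≈ 45 + ((54 − 32) / 26) × 10 = 53.4615

53.46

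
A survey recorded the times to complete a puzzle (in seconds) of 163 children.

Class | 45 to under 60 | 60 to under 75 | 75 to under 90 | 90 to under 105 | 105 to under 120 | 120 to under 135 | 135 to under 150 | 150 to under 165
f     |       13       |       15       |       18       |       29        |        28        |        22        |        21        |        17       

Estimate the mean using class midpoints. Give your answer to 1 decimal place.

108.2

Midpoints: 52.5, 67.5, 82.5, 97.5, 112.5, 127.5, 142.5, 157.5
Σfm = 13×52.5 + 15×67.5 + 18×82.5 + 29×97.5 + 28×112.5 + 22×127.5 + 21×142.5 + 17×157.5 = 17632.5
n = Σf = 163
Mean = 17632.5 / 163 = 108.1748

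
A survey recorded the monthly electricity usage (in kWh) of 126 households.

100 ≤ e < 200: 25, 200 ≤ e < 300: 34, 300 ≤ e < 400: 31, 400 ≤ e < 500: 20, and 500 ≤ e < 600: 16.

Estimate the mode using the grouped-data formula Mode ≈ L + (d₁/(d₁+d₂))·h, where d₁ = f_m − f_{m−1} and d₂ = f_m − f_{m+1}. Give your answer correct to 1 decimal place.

275.0

Modal class: 200 ≤ e < 300 (highest frequency 34).
d₁ = 34 − 25 = 9, d₂ = 34 − 31 = 3
Mode ≈ 200 + (9/(9+3)) × 100 = 200 + 75.0000 = 275.0000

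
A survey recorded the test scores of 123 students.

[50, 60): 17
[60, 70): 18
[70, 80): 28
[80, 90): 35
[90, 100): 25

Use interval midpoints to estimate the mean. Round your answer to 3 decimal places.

Midpoints: 55, 65, 75, 85, 95
Σfm = 17×55 + 18×65 + 28×75 + 35×85 + 25×95 = 9555
n = Σf = 123
Mean = 9555 / 123 = 77.6829

77.683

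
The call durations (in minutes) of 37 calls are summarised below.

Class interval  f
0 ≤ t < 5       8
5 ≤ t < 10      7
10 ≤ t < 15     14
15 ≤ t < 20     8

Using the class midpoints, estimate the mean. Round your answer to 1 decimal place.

Midpoints: 2.5, 7.5, 12.5, 17.5
Σfm = 8×2.5 + 7×7.5 + 14×12.5 + 8×17.5 = 387.5
n = Σf = 37
Mean = 387.5 / 37 = 10.4730

10.5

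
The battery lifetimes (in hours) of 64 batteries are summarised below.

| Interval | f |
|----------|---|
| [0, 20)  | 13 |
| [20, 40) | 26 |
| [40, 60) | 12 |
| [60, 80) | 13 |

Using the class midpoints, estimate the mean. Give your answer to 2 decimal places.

37.81

Midpoints: 10, 30, 50, 70
Σfm = 13×10 + 26×30 + 12×50 + 13×70 = 2420
n = Σf = 64
Mean = 2420 / 64 = 37.8125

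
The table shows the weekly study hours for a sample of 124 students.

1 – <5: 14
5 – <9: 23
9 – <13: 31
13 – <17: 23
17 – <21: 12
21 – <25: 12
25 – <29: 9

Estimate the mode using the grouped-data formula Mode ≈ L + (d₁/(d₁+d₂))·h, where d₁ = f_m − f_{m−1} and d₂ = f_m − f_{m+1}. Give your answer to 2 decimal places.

Modal class: 9 – <13 (highest frequency 31).
d₁ = 31 − 23 = 8, d₂ = 31 − 23 = 8
Mode ≈ 9 + (8/(8+8)) × 4 = 9 + 2.0000 = 11.0000

11.00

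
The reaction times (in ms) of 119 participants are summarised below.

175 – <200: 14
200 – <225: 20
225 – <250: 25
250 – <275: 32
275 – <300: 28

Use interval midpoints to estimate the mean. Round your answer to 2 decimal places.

245.90

Midpoints: 187.5, 212.5, 237.5, 262.5, 287.5
Σfm = 14×187.5 + 20×212.5 + 25×237.5 + 32×262.5 + 28×287.5 = 29262.5
n = Σf = 119
Mean = 29262.5 / 119 = 245.9034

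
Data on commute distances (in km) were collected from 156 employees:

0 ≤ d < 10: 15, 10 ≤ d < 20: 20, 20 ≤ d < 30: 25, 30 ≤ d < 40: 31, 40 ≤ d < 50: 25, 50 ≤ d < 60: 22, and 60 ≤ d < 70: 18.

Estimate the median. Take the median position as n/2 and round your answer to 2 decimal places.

Cumulative frequencies: 15, 35, 60, 91, 116, 138, 156
n = 156; position = n/2 = 78.
This falls in the class 30 ≤ d < 40: L = 30, F = 60, f = 31, h = 10.
Median ≈ 30 + ((78 − 60) / 31) × 10 = 35.8065

35.81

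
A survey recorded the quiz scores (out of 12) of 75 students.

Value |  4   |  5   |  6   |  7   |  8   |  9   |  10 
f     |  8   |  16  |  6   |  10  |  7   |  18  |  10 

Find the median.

7

Cumulative frequencies: 8, 24, 30, 40, 47, 65, 75
n = 75, so the median is the value in position (n+1)/2 = 38.
Position 38 falls at value 7.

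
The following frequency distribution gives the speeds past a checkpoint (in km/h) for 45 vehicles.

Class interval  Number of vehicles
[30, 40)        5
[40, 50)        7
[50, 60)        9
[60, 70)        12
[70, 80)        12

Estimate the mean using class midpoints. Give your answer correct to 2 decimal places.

Midpoints: 35, 45, 55, 65, 75
Σfm = 5×35 + 7×45 + 9×55 + 12×65 + 12×75 = 2665
n = Σf = 45
Mean = 2665 / 45 = 59.2222

59.22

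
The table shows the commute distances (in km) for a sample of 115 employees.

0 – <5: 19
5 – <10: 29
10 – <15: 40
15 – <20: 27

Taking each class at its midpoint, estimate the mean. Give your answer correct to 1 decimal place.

Midpoints: 2.5, 7.5, 12.5, 17.5
Σfm = 19×2.5 + 29×7.5 + 40×12.5 + 27×17.5 = 1237.5
n = Σf = 115
Mean = 1237.5 / 115 = 10.7609

10.8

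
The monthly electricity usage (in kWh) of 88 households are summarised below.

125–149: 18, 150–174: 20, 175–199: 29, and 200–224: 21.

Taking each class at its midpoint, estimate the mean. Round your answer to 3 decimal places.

Midpoints: 137, 162, 187, 212
Σfm = 18×137 + 20×162 + 29×187 + 21×212 = 15581
n = Σf = 88
Mean = 15581 / 88 = 177.0568

177.057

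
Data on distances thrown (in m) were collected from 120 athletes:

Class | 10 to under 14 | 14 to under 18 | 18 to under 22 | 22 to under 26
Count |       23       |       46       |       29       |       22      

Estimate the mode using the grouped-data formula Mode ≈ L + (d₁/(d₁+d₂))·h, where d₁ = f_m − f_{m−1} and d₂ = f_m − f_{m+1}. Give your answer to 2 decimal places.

16.30

Modal class: 14 to under 18 (highest frequency 46).
d₁ = 46 − 23 = 23, d₂ = 46 − 29 = 17
Mode ≈ 14 + (23/(23+17)) × 4 = 14 + 2.3000 = 16.3000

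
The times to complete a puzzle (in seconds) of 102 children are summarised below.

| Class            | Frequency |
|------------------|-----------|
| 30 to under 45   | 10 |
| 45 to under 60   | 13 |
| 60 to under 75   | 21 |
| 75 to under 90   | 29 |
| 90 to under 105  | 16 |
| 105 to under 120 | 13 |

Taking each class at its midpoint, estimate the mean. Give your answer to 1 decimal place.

77.4

Midpoints: 37.5, 52.5, 67.5, 82.5, 97.5, 112.5
Σfm = 10×37.5 + 13×52.5 + 21×67.5 + 29×82.5 + 16×97.5 + 13×112.5 = 7890
n = Σf = 102
Mean = 7890 / 102 = 77.3529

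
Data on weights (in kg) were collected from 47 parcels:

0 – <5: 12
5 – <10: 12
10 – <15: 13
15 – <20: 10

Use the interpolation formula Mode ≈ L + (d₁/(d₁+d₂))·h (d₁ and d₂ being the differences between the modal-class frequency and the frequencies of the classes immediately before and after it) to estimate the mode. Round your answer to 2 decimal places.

11.25

Modal class: 10 – <15 (highest frequency 13).
d₁ = 13 − 12 = 1, d₂ = 13 − 10 = 3
Mode ≈ 10 + (1/(1+3)) × 5 = 10 + 1.2500 = 11.2500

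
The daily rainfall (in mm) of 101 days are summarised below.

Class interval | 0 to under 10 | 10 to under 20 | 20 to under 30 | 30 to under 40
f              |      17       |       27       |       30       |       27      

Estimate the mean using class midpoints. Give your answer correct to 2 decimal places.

21.63

Midpoints: 5, 15, 25, 35
Σfm = 17×5 + 27×15 + 30×25 + 27×35 = 2185
n = Σf = 101
Mean = 2185 / 101 = 21.6337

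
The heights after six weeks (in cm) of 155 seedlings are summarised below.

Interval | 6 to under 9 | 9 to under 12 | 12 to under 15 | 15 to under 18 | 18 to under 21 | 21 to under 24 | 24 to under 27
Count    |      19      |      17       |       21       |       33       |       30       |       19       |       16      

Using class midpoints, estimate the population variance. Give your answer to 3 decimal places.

29.607

Midpoints: 7.5, 10.5, 13.5, 16.5, 19.5, 22.5, 25.5
n = 155, Σfm = 2569.5, mean = 16.5774
Σfm² = 47184.75
Σf(m − x̄)² = Σfm² − (Σfm)²/n = 47184.75 − 2569.5²/155 = 4589.0710
Population variance = 4589.0710 / 155 = 29.6069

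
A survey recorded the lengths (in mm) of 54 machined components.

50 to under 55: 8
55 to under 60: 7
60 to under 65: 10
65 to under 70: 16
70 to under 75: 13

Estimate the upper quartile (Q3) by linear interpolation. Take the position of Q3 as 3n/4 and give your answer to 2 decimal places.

Cumulative frequencies: 8, 15, 25, 41, 54
n = 54; position = 3n/4 = 40.5.
This falls in the class 65 to under 70: L = 65, F = 25, f = 16, h = 5.
Upper quartile ≈ 65 + ((40.5 − 25) / 16) × 5 = 69.8438

69.84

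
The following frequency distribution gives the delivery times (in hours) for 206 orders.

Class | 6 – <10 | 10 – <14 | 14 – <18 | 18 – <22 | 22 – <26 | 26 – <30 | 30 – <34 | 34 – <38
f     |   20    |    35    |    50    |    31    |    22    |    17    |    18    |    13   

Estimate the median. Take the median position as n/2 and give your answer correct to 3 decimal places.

17.840

Cumulative frequencies: 20, 55, 105, 136, 158, 175, 193, 206
n = 206; position = n/2 = 103.
This falls in the class 14 – <18: L = 14, F = 55, f = 50, h = 4.
Median ≈ 14 + ((103 − 55) / 50) × 4 = 17.8400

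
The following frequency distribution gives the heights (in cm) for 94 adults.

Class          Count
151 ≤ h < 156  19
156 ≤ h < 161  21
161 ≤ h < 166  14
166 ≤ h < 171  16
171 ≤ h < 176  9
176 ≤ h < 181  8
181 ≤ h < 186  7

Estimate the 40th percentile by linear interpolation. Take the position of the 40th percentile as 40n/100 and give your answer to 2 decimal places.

160.43

Cumulative frequencies: 19, 40, 54, 70, 79, 87, 94
n = 94; position = 40n/100 = 37.6.
This falls in the class 156 ≤ h < 161: L = 156, F = 19, f = 21, h = 5.
40th percentile ≈ 156 + ((37.6 − 19) / 21) × 5 = 160.4286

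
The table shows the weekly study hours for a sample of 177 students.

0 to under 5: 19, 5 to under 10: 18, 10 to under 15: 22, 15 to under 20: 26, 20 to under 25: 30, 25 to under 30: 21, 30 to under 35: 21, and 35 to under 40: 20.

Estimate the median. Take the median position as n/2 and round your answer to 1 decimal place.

Cumulative frequencies: 19, 37, 59, 85, 115, 136, 157, 177
n = 177; position = n/2 = 88.5.
This falls in the class 20 to under 25: L = 20, F = 85, f = 30, h = 5.
Median ≈ 20 + ((88.5 − 85) / 30) × 5 = 20.5833

20.6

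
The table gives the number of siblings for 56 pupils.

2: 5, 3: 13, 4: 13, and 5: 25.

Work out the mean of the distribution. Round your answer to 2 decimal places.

Values: 2, 3, 4, 5
Σfx = 5×2 + 13×3 + 13×4 + 25×5 = 226
n = Σf = 56
Mean = 226 / 56 = 4.0357

4.04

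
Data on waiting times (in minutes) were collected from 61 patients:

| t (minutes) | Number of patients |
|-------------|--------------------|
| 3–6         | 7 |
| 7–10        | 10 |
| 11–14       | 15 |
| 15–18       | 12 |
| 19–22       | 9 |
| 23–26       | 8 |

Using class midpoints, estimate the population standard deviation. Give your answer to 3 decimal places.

Midpoints: 4.5, 8.5, 12.5, 16.5, 20.5, 24.5
n = 61, Σfm = 882.5, mean = 14.4672
Σfm² = 15059.25
Σf(m − x̄)² = Σfm² − (Σfm)²/n = 15059.25 − 882.5²/61 = 2291.9344
Population variance = 2291.9344 / 61 = 37.5727
Standard deviation = √37.5727 = 6.1297

6.130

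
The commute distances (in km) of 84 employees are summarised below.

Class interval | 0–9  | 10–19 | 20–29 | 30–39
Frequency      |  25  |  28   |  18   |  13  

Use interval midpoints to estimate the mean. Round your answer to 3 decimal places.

Midpoints: 4.5, 14.5, 24.5, 34.5
Σfm = 25×4.5 + 28×14.5 + 18×24.5 + 13×34.5 = 1408
n = Σf = 84
Mean = 1408 / 84 = 16.7619

16.762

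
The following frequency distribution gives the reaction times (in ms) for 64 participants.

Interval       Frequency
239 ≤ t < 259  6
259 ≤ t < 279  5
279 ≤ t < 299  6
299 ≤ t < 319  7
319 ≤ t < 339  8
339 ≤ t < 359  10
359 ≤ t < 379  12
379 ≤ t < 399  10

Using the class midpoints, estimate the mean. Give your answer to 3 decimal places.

Midpoints: 249, 269, 289, 309, 329, 349, 369, 389
Σfm = 6×249 + 5×269 + 6×289 + 7×309 + 8×329 + 10×349 + 12×369 + 10×389 = 21176
n = Σf = 64
Mean = 21176 / 64 = 330.8750

330.875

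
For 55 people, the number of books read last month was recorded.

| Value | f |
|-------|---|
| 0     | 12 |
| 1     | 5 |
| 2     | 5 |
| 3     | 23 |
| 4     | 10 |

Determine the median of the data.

3

Cumulative frequencies: 12, 17, 22, 45, 55
n = 55, so the median is the value in position (n+1)/2 = 28.
Position 28 falls at value 3.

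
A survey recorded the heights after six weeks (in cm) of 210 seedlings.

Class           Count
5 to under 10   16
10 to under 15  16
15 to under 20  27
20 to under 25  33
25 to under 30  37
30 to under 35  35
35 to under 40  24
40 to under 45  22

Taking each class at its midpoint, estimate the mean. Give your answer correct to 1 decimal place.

26.3

Midpoints: 7.5, 12.5, 17.5, 22.5, 27.5, 32.5, 37.5, 42.5
Σfm = 16×7.5 + 16×12.5 + 27×17.5 + 33×22.5 + 37×27.5 + 35×32.5 + 24×37.5 + 22×42.5 = 5525
n = Σf = 210
Mean = 5525 / 210 = 26.3095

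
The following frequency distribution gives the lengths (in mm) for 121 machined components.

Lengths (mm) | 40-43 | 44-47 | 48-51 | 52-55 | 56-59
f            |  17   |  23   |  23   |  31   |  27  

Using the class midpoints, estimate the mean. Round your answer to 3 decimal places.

50.426

Midpoints: 41.5, 45.5, 49.5, 53.5, 57.5
Σfm = 17×41.5 + 23×45.5 + 23×49.5 + 31×53.5 + 27×57.5 = 6101.5
n = Σf = 121
Mean = 6101.5 / 121 = 50.4256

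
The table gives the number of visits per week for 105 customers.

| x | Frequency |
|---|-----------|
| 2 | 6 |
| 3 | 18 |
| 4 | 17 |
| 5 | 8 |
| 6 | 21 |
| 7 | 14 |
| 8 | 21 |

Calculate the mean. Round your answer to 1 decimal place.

Values: 2, 3, 4, 5, 6, 7, 8
Σfx = 6×2 + 18×3 + 17×4 + 8×5 + 21×6 + 14×7 + 21×8 = 566
n = Σf = 105
Mean = 566 / 105 = 5.3905

5.4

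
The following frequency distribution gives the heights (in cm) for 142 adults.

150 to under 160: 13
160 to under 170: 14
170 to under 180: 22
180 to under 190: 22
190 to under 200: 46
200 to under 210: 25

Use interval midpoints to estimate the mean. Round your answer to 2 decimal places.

185.49

Midpoints: 155, 165, 175, 185, 195, 205
Σfm = 13×155 + 14×165 + 22×175 + 22×185 + 46×195 + 25×205 = 26340
n = Σf = 142
Mean = 26340 / 142 = 185.4930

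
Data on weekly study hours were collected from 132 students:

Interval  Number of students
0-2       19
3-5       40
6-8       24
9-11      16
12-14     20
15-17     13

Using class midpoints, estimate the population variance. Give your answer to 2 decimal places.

Midpoints: 1, 4, 7, 10, 13, 16
n = 132, Σfm = 975, mean = 7.3864
Σfm² = 10143
Σf(m − x̄)² = Σfm² − (Σfm)²/n = 10143 − 975²/132 = 2941.2955
Population variance = 2941.2955 / 132 = 22.2825

22.28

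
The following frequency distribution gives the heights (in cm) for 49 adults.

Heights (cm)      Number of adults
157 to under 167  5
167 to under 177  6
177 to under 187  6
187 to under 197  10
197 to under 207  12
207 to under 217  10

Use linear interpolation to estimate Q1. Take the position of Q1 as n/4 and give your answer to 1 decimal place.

179.1

Cumulative frequencies: 5, 11, 17, 27, 39, 49
n = 49; position = n/4 = 12.25.
This falls in the class 177 to under 187: L = 177, F = 11, f = 6, h = 10.
Lower quartile ≈ 177 + ((12.25 − 11) / 6) × 10 = 179.0833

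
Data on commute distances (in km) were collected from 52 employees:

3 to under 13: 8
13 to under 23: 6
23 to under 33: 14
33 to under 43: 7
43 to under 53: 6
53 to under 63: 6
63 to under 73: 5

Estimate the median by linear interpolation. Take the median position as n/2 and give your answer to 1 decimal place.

31.6

Cumulative frequencies: 8, 14, 28, 35, 41, 47, 52
n = 52; position = n/2 = 26.
This falls in the class 23 to under 33: L = 23, F = 14, f = 14, h = 10.
Median ≈ 23 + ((26 − 14) / 14) × 10 = 31.5714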